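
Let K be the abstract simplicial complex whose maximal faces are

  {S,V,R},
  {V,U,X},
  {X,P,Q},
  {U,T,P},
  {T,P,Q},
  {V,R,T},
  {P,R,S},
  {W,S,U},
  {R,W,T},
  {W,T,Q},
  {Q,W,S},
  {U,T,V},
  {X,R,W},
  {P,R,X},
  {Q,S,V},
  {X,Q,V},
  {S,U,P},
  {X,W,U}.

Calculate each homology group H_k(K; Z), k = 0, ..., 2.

H_0 ≅ Z,  H_1 ≅ Z^2,  H_2 ≅ Z.

Take the total order P < Q < R < S < T < U < V < W < X on the vertex set. Then K (dimension 2) consists of the simplices:

  0-simplices (9): P, Q, R, S, T, U, V, W, X
  1-simplices (27): PQ, PR, PS, PT, PU, PX, QS, QT, QV, QW, QX, RS, RT, RV, RW, RX, SU, SV, SW, TU, TV, TW, UV, UW, UX, VX, WX
  2-simplices (18): PQT, PQX, PRS, PRX, PSU, PTU, QSV, QSW, QTW, QVX, RSV, RTV, RTW, RWX, SUW, TUV, UVX, UWX

so the chain groups are C_0 ≅ Z^9, C_1 ≅ Z^27, C_2 ≅ Z^18.

∂_1: C_1 → C_0 sends each edge [p,q] (with p < q) to q − p. For instance
  ∂QX = X − Q.
This gives a 9×27 integer matrix of rank 8; reducing to Smith normal form yields diagonal entries (1,1,1,1,1,1,1,1).

∂_2: C_2 → C_1 maps a triangle to the signed sum of its edges. For instance
  ∂PRS = RS − PS + PR,
  ∂QSV = SV − QV + QS.
The resulting 27×18 matrix has rank 17, and its Smith normal form has invariant factors (1,1,1,1,1,1,1,1,1,1,1,1,1,1,1,1,1).

Computing H_k = (kernel of ∂_k) / (image of ∂_{k+1}):

  H_0: rank C_0 − rank ∂_1 = 9 − 8 = 1, and the invariant factors of ∂_1 are all 1, so H_0 = Z.
  H_1: rank ker ∂_1 − rank ∂_2 = (27 − 8) − 17 = 2, and the invariant factors of ∂_2 are all 1, so H_1 = Z^2.
  H_2: rank ker ∂_2 − rank ∂_3 = (18 − 17) − 0 = 1, and there is no ∂_3, so H_2 = Z.

As a check, the Euler characteristic is 9 − 27 + 18 = 0, which agrees with 1 − 2 + 1 = 0.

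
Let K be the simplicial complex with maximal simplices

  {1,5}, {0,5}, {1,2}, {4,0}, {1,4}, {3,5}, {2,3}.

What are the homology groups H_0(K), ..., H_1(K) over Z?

H_0 = Z,  H_1 = Z^2.

Fix the vertex order 0 < 1 < 2 < 3 < 4 < 5 and write every simplex with vertices in increasing order. Then dim K = 1 and the simplices of K are:

  0-simplices (6): [0], [1], [2], [3], [4], [5]
  1-simplices (7): [0,4], [0,5], [1,2], [1,4], [1,5], [2,3], [3,5]

giving chain groups C_0 ≅ Z^6, C_1 ≅ Z^7.

Boundary ∂_1: C_1 → C_0 is given by ∂[p,q] = [q] − [p].
As a 6×7 matrix over Z this has rank 5, with invariant factors (1,1,1,1,1).

Now H_k = ker ∂_k / im ∂_{k+1}, so:

  H_0: rank C_0 − rank ∂_1 = 6 − 5 = 1, and the invariant factors of ∂_1 are all 1, so H_0 = Z.
  H_1: rank ker ∂_1 − rank ∂_2 = (7 − 5) − 0 = 2, and there is no ∂_2, so H_1 = Z^2.

As a check, the Euler characteristic is 6 − 7 = -1, which agrees with 1 − 2 = -1.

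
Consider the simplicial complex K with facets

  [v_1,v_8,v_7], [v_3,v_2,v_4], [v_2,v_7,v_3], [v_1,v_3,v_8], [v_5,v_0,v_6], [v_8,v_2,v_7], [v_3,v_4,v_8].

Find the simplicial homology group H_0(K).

Take the total order v_0 < v_1 < v_2 < v_3 < v_4 < v_5 < v_6 < v_7 < v_8 on the vertex set. Then K (dimension 2) consists of the simplices:

  0-simplices (9): [v_0], [v_1], [v_2], [v_3], [v_4], [v_5], [v_6], [v_7], [v_8]
  1-simplices (15): (15 of them)
  2-simplices (7): [v_0,v_5,v_6], [v_1,v_3,v_8], [v_1,v_7,v_8], [v_2,v_3,v_4], [v_2,v_3,v_7], [v_2,v_7,v_8], [v_3,v_4,v_8]

giving chain groups C_0 ≅ Z^9, C_1 ≅ Z^15, C_2 ≅ Z^7.

The boundary map ∂_1: C_1 → C_0 is given by ∂[p,q] = [q] − [p]. For instance
  ∂[v_3,v_4] = [v_4] − [v_3].
This gives a 9×15 integer matrix of rank 7; reducing to Smith normal form yields diagonal entries (1,1,1,1,1,1,1).

The boundary map ∂_2: C_2 → C_1 acts by ∂[p,q,r] = [q,r] − [p,r] + [p,q]. For instance
  ∂[v_0,v_5,v_6] = [v_5,v_6] − [v_0,v_6] + [v_0,v_5],
  ∂[v_2,v_7,v_8] = [v_7,v_8] − [v_2,v_8] + [v_2,v_7].
The 15×7 boundary matrix has rank 7 and Smith normal form diag(1,1,1,1,1,1,1).

Reading off H_k = ker ∂_k / im ∂_{k+1}:

  H_0: rank C_0 − rank ∂_1 = 9 − 7 = 2, and the invariant factors of ∂_1 are all 1, so H_0 ≅ Z^2.

H_0 = Z^2.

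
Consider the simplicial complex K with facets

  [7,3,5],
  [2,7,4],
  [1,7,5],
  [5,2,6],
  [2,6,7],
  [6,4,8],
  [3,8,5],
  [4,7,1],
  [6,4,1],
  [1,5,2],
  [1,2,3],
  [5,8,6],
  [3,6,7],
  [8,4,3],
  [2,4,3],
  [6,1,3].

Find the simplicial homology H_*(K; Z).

H_0 ≅ Z,  H_1 ≅ Z^2,  H_2 ≅ Z.

Fix the vertex order 1 < 2 < 3 < 4 < 5 < 6 < 7 < 8 and write every simplex with vertices in increasing order. Then dim K = 2 and the simplices of K are:

  0-simplices (8): [1], [2], [3], [4], [5], [6], [7], [8]
  1-simplices (24): (24 of them)
  2-simplices (16): [1,2,3], [1,2,5], [1,3,6], [1,4,6], [1,4,7], [1,5,7], [2,3,4], [2,4,7], [2,5,6], [2,6,7], [3,4,8], [3,5,7], [3,5,8], [3,6,7], [4,6,8], [5,6,8]

giving chain groups C_0 ≅ Z^8, C_1 ≅ Z^24, C_2 ≅ Z^16.

Boundary ∂_1: C_1 → C_0 sends each edge [p,q] (with p < q) to q − p. For instance
  ∂[6,7] = [7] − [6].
The resulting 8×24 matrix has rank 7, and its Smith normal form has invariant factors (1,1,1,1,1,1,1).

The boundary map ∂_2: C_2 → C_1 maps a triangle to the signed sum of its edges. For instance
  ∂[1,3,6] = [3,6] − [1,6] + [1,3],
  ∂[3,6,7] = [6,7] − [3,7] + [3,6].
The resulting 24×16 matrix has rank 15, and its Smith normal form has invariant factors (1,1,1,1,1,1,1,1,1,1,1,1,1,1,1).

From H_k ≅ ker(∂_k) / im(∂_{k+1}) we obtain:

  H_0: rank C_0 − rank ∂_1 = 8 − 7 = 1, and the invariant factors of ∂_1 are all 1, so H_0 ≅ Z.
  H_1: rank ker ∂_1 − rank ∂_2 = (24 − 7) − 15 = 2, and the invariant factors of ∂_2 are all 1, so H_1 ≅ Z^2.
  H_2: rank ker ∂_2 − rank ∂_3 = (16 − 15) − 0 = 1, and there is no ∂_3, so H_2 ≅ Z.

(K is a triangulation of the torus T^2.)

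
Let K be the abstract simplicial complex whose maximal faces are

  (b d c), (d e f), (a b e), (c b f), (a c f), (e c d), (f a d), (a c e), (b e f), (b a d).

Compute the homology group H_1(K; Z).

H_1 = Z/2.

K has 6 vertices, 15 edges, 10 triangles.
rank ∂_1 = 5, rank ∂_2 = 10 ⇒ b_1 = 15 − 5 − 10 = 0; ∂_2 has invariant factor(s) [2] giving torsion. So H_1 = Z/2.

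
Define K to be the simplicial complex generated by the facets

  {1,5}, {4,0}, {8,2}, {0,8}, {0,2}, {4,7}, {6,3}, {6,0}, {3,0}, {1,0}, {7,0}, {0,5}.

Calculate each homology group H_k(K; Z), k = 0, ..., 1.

Fix the vertex order 0 < 1 < 2 < 3 < 4 < 5 < 6 < 7 < 8 and write every simplex with vertices in increasing order. Then dim K = 1 and the simplices of K are:

  0-simplices (9): [0], [1], [2], [3], [4], [5], [6], [7], [8]
  1-simplices (12): [0,1], [0,2], [0,3], [0,4], [0,5], [0,6], [0,7], [0,8], [1,5], [2,8], [3,6], [4,7]

so the chain groups are C_0 ≅ Z^9, C_1 ≅ Z^12.

Boundary ∂_1: C_1 → C_0 is given by ∂[p,q] = [q] − [p].
The 9×12 boundary matrix has rank 8 and Smith normal form diag(1,1,1,1,1,1,1,1).

Reading off H_k = ker ∂_k / im ∂_{k+1}:

  H_0: rank C_0 − rank ∂_1 = 9 − 8 = 1, and the invariant factors of ∂_1 are all 1, so H_0 ≅ Z.
  H_1: rank ker ∂_1 − rank ∂_2 = (12 − 8) − 0 = 4, and there is no ∂_2, so H_1 ≅ Z^4.

H_0 ≅ Z,  H_1 ≅ Z^4.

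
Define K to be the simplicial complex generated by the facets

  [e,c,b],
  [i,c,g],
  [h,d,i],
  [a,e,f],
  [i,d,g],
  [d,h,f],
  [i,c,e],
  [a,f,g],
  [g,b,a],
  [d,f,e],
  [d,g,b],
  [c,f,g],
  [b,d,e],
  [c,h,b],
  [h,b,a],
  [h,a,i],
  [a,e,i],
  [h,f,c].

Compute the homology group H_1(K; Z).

Take the total order a < b < c < d < e < f < g < h < i on the vertex set. Then K (dimension 2) consists of the simplices:

  0-simplices (9): a, b, c, d, e, f, g, h, i
  1-simplices (27): ab, ae, af, ag, ah, ai, bc, bd, be, bg, bh, ce, cf, cg, ch, ci, de, df, dg, dh, di, ef, ei, fg, fh, gi, hi
  2-simplices (18): abg, abh, aef, aei, afg, ahi, bce, bch, bde, bdg, cei, cfg, cfh, cgi, def, dfh, dgi, dhi

so the chain groups are C_0 ≅ Z^9, C_1 ≅ Z^27, C_2 ≅ Z^18.

∂_1: C_1 → C_0 is given by ∂[p,q] = [q] − [p]. For instance
  ∂de = e − d.
The 9×27 boundary matrix has rank 8 and Smith normal form diag(1,1,1,1,1,1,1,1).

The boundary map ∂_2: C_2 → C_1 sends each 2-simplex [p,q,r] to [q,r] − [p,r] + [p,q]. For instance
  ∂dgi = gi − di + dg,
  ∂cgi = gi − ci + cg.
The resulting 27×18 matrix has rank 17, and its Smith normal form has invariant factors (1,1,1,1,1,1,1,1,1,1,1,1,1,1,1,1,1).

From H_k ≅ ker(∂_k) / im(∂_{k+1}) we obtain:

  H_1: rank ker ∂_1 − rank ∂_2 = (27 − 8) − 17 = 2, and the invariant factors of ∂_2 are all 1, so H_1 ≅ Z^2.

H_1 ≅ Z^2.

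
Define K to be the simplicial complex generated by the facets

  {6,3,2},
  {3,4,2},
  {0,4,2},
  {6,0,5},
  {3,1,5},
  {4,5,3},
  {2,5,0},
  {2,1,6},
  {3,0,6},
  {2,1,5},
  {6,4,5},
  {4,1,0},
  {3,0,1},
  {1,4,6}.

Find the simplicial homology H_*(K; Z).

Order the vertices as 0 < 1 < 2 < 3 < 4 < 5 < 6. Listing each simplex with vertices in this order, K has dimension 2 with simplices:

  0-simplices (7): [0], [1], [2], [3], [4], [5], [6]
  1-simplices (21): [0,1], [0,2], [0,3], [0,4], [0,5], [0,6], [1,2], [1,3], [1,4], [1,5], [1,6], [2,3], [2,4], [2,5], [2,6], [3,4], [3,5], [3,6], [4,5], [4,6], [5,6]
  2-simplices (14): [0,1,3], [0,1,4], [0,2,4], [0,2,5], [0,3,6], [0,5,6], [1,2,5], [1,2,6], [1,3,5], [1,4,6], [2,3,4], [2,3,6], [3,4,5], [4,5,6]

so the chain groups are C_0 ≅ Z^7, C_1 ≅ Z^21, C_2 ≅ Z^14.

The boundary map ∂_1: C_1 → C_0 sends each edge [p,q] (with p < q) to q − p.
The resulting 7×21 matrix has rank 6, and its Smith normal form has invariant factors (1,1,1,1,1,1).

Boundary ∂_2: C_2 → C_1 acts by ∂[p,q,r] = [q,r] − [p,r] + [p,q]. For instance
  ∂[2,3,6] = [3,6] − [2,6] + [2,3],
  ∂[0,1,3] = [1,3] − [0,3] + [0,1].
This gives a 21×14 integer matrix of rank 13; reducing to Smith normal form yields diagonal entries (1,1,1,1,1,1,1,1,1,1,1,1,1).

From H_k ≅ ker(∂_k) / im(∂_{k+1}) we obtain:

  H_0: rank C_0 − rank ∂_1 = 7 − 6 = 1, and the invariant factors of ∂_1 are all 1, so H_0 ≅ Z.
  H_1: rank ker ∂_1 − rank ∂_2 = (21 − 6) − 13 = 2, and the invariant factors of ∂_2 are all 1, so H_1 ≅ Z^2.
  H_2: rank ker ∂_2 − rank ∂_3 = (14 − 13) − 0 = 1, and there is no ∂_3, so H_2 ≅ Z.

As a check, the Euler characteristic is 7 − 21 + 14 = 0, which agrees with 1 − 2 + 1 = 0.

H_0 ≅ Z,  H_1 ≅ Z^2,  H_2 ≅ Z.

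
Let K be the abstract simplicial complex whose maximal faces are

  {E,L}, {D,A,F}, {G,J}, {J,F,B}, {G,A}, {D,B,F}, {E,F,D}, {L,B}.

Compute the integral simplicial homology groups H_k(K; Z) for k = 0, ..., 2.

H_0 ≅ Z,  H_1 ≅ Z^2,  H_2 = 0.

Take the total order A < B < D < E < F < G < J < L on the vertex set. Then K (dimension 2) consists of the simplices:

  0-simplices (8): A, B, D, E, F, G, J, L
  1-simplices (13): AD, AF, AG, BD, BF, BJ, BL, DE, DF, EF, EL, FJ, GJ
  2-simplices (4): ADF, BDF, BFJ, DEF

so the chain groups are C_0 ≅ Z^8, C_1 ≅ Z^13, C_2 ≅ Z^4.

∂_1: C_1 → C_0 sends each edge [p,q] (with p < q) to q − p. For instance
  ∂AG = G − A.
The 8×13 boundary matrix has rank 7 and Smith normal form diag(1,1,1,1,1,1,1).

Boundary ∂_2: C_2 → C_1 acts by ∂[p,q,r] = [q,r] − [p,r] + [p,q]. For instance
  ∂ADF = DF − AF + AD,
  ∂BDF = DF − BF + BD.
The 13×4 boundary matrix has rank 4 and Smith normal form diag(1,1,1,1).

Computing H_k = (kernel of ∂_k) / (image of ∂_{k+1}):

  H_0: rank C_0 − rank ∂_1 = 8 − 7 = 1, and the invariant factors of ∂_1 are all 1, so H_0 ≅ Z.
  H_1: rank ker ∂_1 − rank ∂_2 = (13 − 7) − 4 = 2, and the invariant factors of ∂_2 are all 1, so H_1 ≅ Z^2.
  H_2: rank ker ∂_2 − rank ∂_3 = (4 − 4) − 0 = 0, and there is no ∂_3, so H_2 ≅ 0.

As a check, the Euler characteristic is 8 − 13 + 4 = -1, which agrees with 1 − 2 + 0 = -1.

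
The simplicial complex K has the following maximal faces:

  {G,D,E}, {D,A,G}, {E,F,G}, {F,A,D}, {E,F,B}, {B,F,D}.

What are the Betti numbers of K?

Order the vertices as A < B < D < E < F < G. Listing each simplex with vertices in this order, K has dimension 2 with simplices:

  0-simplices (6): A, B, D, E, F, G
  1-simplices (12): AD, AF, AG, BD, BE, BF, DE, DF, DG, EF, EG, FG
  2-simplices (6): ADF, ADG, BDF, BEF, DEG, EFG

Hence C_0 ≅ Z^6, C_1 ≅ Z^12, C_2 ≅ Z^6.

The boundary map ∂_1: C_1 → C_0 is given by ∂[p,q] = [q] − [p].
As a 6×12 matrix over Z this has rank 5, with invariant factors (1,1,1,1,1).

∂_2: C_2 → C_1 maps a triangle to the signed sum of its edges. For instance
  ∂BEF = EF − BF + BE,
  ∂BDF = DF − BF + BD.
The 12×6 boundary matrix has rank 6 and Smith normal form diag(1,1,1,1,1,1).

Now H_k = ker ∂_k / im ∂_{k+1}, so:

  H_0: rank C_0 − rank ∂_1 = 6 − 5 = 1, and the invariant factors of ∂_1 are all 1, so H_0 = Z.
  H_1: rank ker ∂_1 − rank ∂_2 = (12 − 5) − 6 = 1, and the invariant factors of ∂_2 are all 1, so H_1 = Z.
  H_2: rank ker ∂_2 − rank ∂_3 = (6 − 6) − 0 = 0, and there is no ∂_3, so H_2 = 0.

Hence the Betti numbers are b_0 = 1, b_1 = 1, b_2 = 0.

b_0 = 1, b_1 = 1, b_2 = 0.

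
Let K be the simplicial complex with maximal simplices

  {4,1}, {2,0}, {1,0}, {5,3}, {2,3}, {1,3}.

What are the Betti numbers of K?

b_0 = 1, b_1 = 1.

K has 6 vertices, 6 edges.
rank ∂_0 = 0, rank ∂_1 = 5 ⇒ b_0 = 6 − 0 − 5 = 1; all invariant factors of ∂_1 are 1 so no torsion. So H_0 = Z.
rank ∂_1 = 5, rank ∂_2 = 0 ⇒ b_1 = 6 − 5 − 0 = 1. So H_1 = Z.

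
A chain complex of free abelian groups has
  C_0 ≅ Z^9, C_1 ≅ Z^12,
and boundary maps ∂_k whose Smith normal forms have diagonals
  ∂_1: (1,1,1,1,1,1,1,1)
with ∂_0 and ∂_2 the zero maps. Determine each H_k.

H_0: b_0 = 9 − 0 − 8 = 1; torsion from ∂_1 factors > 1: none. So H_0 = Z.
H_1: b_1 = 12 − 8 − 0 = 4; torsion from ∂_2 factors > 1: none. So H_1 = Z^4.

H_0 = Z,  H_1 = Z^4.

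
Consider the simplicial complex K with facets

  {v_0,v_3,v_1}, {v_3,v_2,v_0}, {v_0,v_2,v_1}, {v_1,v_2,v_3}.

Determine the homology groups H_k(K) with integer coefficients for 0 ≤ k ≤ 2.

K has 4 vertices, 6 edges, 4 triangles.
rank ∂_0 = 0, rank ∂_1 = 3 ⇒ b_0 = 4 − 0 − 3 = 1; all invariant factors of ∂_1 are 1 so no torsion. So H_0 = Z.
rank ∂_1 = 3, rank ∂_2 = 3 ⇒ b_1 = 6 − 3 − 3 = 0; all invariant factors of ∂_2 are 1 so no torsion. So H_1 = 0.
rank ∂_2 = 3, rank ∂_3 = 0 ⇒ b_2 = 4 − 3 − 0 = 1. So H_2 = Z.

H_0 ≅ Z,  H_1 = 0,  H_2 ≅ Z.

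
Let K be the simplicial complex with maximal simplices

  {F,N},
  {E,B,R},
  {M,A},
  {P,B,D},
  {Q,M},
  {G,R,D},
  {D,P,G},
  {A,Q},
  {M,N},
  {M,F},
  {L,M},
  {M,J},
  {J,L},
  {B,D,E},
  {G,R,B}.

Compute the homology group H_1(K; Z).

Take the total order A < B < D < E < F < G < J < L < M < N < P < Q < R on the vertex set. Then K (dimension 2) consists of the simplices:

  0-simplices (13): A, B, D, E, F, G, J, L, M, N, P, Q, R
  1-simplices (21): AM, AQ, BD, BE, BG, BP, BR, DE, DG, DP, DR, ER, FM, FN, GP, GR, JL, JM, LM, MN, MQ
  2-simplices (6): BDE, BDP, BER, BGR, DGP, DGR

Hence C_0 ≅ Z^13, C_1 ≅ Z^21, C_2 ≅ Z^6.

∂_1: C_1 → C_0 sends each edge [p,q] (with p < q) to q − p.
As a 13×21 matrix over Z this has rank 11, with invariant factors (1,1,1,1,1,1,1,1,1,1,1).

Boundary ∂_2: C_2 → C_1 sends each 2-simplex [p,q,r] to [q,r] − [p,r] + [p,q]. For instance
  ∂BER = ER − BR + BE,
  ∂DGP = GP − DP + DG.
The resulting 21×6 matrix has rank 6, and its Smith normal form has invariant factors (1,1,1,1,1,1).

Computing H_k = (kernel of ∂_k) / (image of ∂_{k+1}):

  H_1: rank ker ∂_1 − rank ∂_2 = (21 − 11) − 6 = 4, and the invariant factors of ∂_2 are all 1, so H_1 ≅ Z^4.

(K is a triangulation of the disjoint union of the cylinder S^1 x I and a wedge of 3 circles.)

H_1 ≅ Z^4.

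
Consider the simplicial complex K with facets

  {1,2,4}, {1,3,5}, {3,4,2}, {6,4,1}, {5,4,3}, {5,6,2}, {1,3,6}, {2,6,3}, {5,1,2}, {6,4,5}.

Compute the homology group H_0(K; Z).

H_0 = Z.

Take the total order 1 < 2 < 3 < 4 < 5 < 6 on the vertex set. Then K (dimension 2) consists of the simplices:

  0-simplices (6): [1], [2], [3], [4], [5], [6]
  1-simplices (15): [1,2], [1,3], [1,4], [1,5], [1,6], [2,3], [2,4], [2,5], [2,6], [3,4], [3,5], [3,6], [4,5], [4,6], [5,6]
  2-simplices (10): [1,2,4], [1,2,5], [1,3,5], [1,3,6], [1,4,6], [2,3,4], [2,3,6], [2,5,6], [3,4,5], [4,5,6]

so the chain groups are C_0 ≅ Z^6, C_1 ≅ Z^15, C_2 ≅ Z^10.

The boundary map ∂_1: C_1 → C_0 is given by ∂[p,q] = [q] − [p]. For instance
  ∂[2,3] = [3] − [2].
The 6×15 boundary matrix has rank 5 and Smith normal form diag(1,1,1,1,1).

The boundary map ∂_2: C_2 → C_1 maps a triangle to the signed sum of its edges. For instance
  ∂[1,3,5] = [3,5] − [1,5] + [1,3],
  ∂[3,4,5] = [4,5] − [3,5] + [3,4].
This gives a 15×10 integer matrix of rank 10; reducing to Smith normal form yields diagonal entries (1,1,1,1,1,1,1,1,1,2).

Now H_k = ker ∂_k / im ∂_{k+1}, so:

  H_0: rank C_0 − rank ∂_1 = 6 − 5 = 1, and the invariant factors of ∂_1 are all 1, so H_0 = Z.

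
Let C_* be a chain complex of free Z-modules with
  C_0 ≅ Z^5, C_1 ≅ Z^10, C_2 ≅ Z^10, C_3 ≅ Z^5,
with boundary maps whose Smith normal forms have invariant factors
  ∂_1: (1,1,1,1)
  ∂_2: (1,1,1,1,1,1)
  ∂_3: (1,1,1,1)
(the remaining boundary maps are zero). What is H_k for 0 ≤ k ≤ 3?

H_0: b_0 = 5 − 0 − 4 = 1; torsion from ∂_1 factors > 1: none. So H_0 = Z.
H_1: b_1 = 10 − 4 − 6 = 0; torsion from ∂_2 factors > 1: none. So H_1 = 0.
H_2: b_2 = 10 − 6 − 4 = 0; torsion from ∂_3 factors > 1: none. So H_2 = 0.
H_3: b_3 = 5 − 4 − 0 = 1; torsion from ∂_4 factors > 1: none. So H_3 = Z.

H_0 = Z,  H_1 = 0,  H_2 = 0,  H_3 = Z.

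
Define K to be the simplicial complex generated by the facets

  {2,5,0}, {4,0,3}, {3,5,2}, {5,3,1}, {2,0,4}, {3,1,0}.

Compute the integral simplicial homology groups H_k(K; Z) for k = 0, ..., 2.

H_0 ≅ Z,  H_1 ≅ Z,  H_2 = 0.

We work with the vertex ordering 0 < 1 < 2 < 3 < 4 < 5. The simplices of K, each written with vertices in increasing order, are:

  0-simplices (6): [0], [1], [2], [3], [4], [5]
  1-simplices (12): [0,1], [0,2], [0,3], [0,4], [0,5], [1,3], [1,5], [2,3], [2,4], [2,5], [3,4], [3,5]
  2-simplices (6): [0,1,3], [0,2,4], [0,2,5], [0,3,4], [1,3,5], [2,3,5]

giving chain groups C_0 ≅ Z^6, C_1 ≅ Z^12, C_2 ≅ Z^6.

Boundary ∂_1: C_1 → C_0 sends each edge [p,q] (with p < q) to q − p. For instance
  ∂[1,3] = [3] − [1].
As a 6×12 matrix over Z this has rank 5, with invariant factors (1,1,1,1,1).

Boundary ∂_2: C_2 → C_1 maps a triangle to the signed sum of its edges. For instance
  ∂[2,3,5] = [3,5] − [2,5] + [2,3],
  ∂[1,3,5] = [3,5] − [1,5] + [1,3].
The resulting 12×6 matrix has rank 6, and its Smith normal form has invariant factors (1,1,1,1,1,1).

Now H_k = ker ∂_k / im ∂_{k+1}, so:

  H_0: rank C_0 − rank ∂_1 = 6 − 5 = 1, and the invariant factors of ∂_1 are all 1, so H_0 = Z.
  H_1: rank ker ∂_1 − rank ∂_2 = (12 − 5) − 6 = 1, and the invariant factors of ∂_2 are all 1, so H_1 = Z.
  H_2: rank ker ∂_2 − rank ∂_3 = (6 − 6) − 0 = 0, and there is no ∂_3, so H_2 = 0.

(K is a triangulation of the cylinder S^1 x I.)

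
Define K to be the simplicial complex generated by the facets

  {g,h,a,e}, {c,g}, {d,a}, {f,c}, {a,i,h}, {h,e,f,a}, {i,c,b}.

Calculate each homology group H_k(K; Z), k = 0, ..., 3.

H_0 = Z,  H_1 = Z^2,  H_2 = 0,  H_3 = 0.

K has 9 vertices, 17 edges, 9 triangles, 2 3-simplices.
rank ∂_0 = 0, rank ∂_1 = 8 ⇒ b_0 = 9 − 0 − 8 = 1; all invariant factors of ∂_1 are 1 so no torsion. So H_0 ≅ Z.
rank ∂_1 = 8, rank ∂_2 = 7 ⇒ b_1 = 17 − 8 − 7 = 2; all invariant factors of ∂_2 are 1 so no torsion. So H_1 ≅ Z^2.
rank ∂_2 = 7, rank ∂_3 = 2 ⇒ b_2 = 9 − 7 − 2 = 0; all invariant factors of ∂_3 are 1 so no torsion. So H_2 ≅ 0.
rank ∂_3 = 2, rank ∂_4 = 0 ⇒ b_3 = 2 − 2 − 0 = 0. So H_3 ≅ 0.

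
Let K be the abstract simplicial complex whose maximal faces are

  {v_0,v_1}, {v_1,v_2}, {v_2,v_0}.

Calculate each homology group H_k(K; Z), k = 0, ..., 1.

H_0 ≅ Z,  H_1 ≅ Z.

Order the vertices as v_0 < v_1 < v_2. Listing each simplex with vertices in this order, K has dimension 1 with simplices:

  0-simplices (3): [v_0], [v_1], [v_2]
  1-simplices (3): [v_0,v_1], [v_0,v_2], [v_1,v_2]

giving chain groups C_0 ≅ Z^3, C_1 ≅ Z^3.

∂_1: C_1 → C_0 sends each edge [p,q] (with p < q) to q − p. For instance
  ∂[v_0,v_2] = [v_2] − [v_0].
The resulting 3×3 matrix has rank 2, and its Smith normal form has invariant factors (1,1).

Computing H_k = (kernel of ∂_k) / (image of ∂_{k+1}):

  H_0: rank C_0 − rank ∂_1 = 3 − 2 = 1, and the invariant factors of ∂_1 are all 1, so H_0 = Z.
  H_1: rank ker ∂_1 − rank ∂_2 = (3 − 2) − 0 = 1, and there is no ∂_2, so H_1 = Z.

As a check, the Euler characteristic is 3 − 3 = 0, which agrees with 1 − 1 = 0.
(K is a triangulation of the circle S^1.)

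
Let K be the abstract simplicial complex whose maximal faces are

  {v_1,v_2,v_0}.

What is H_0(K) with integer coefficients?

H_0 ≅ Z.

Order the vertices as v_0 < v_1 < v_2. Listing each simplex with vertices in this order, K has dimension 2 with simplices:

  0-simplices (3): [v_0], [v_1], [v_2]
  1-simplices (3): [v_0,v_1], [v_0,v_2], [v_1,v_2]
  2-simplices (1): [v_0,v_1,v_2]

Hence C_0 ≅ Z^3, C_1 ≅ Z^3, C_2 ≅ Z^1.

∂_1: C_1 → C_0 maps an edge to its endpoints' difference, ∂[p,q] = q − p.
The 3×3 boundary matrix has rank 2 and Smith normal form diag(1,1).

The boundary map ∂_2: C_2 → C_1 acts by ∂[p,q,r] = [q,r] − [p,r] + [p,q]. For instance
  ∂[v_0,v_1,v_2] = [v_1,v_2] − [v_0,v_2] + [v_0,v_1].
The resulting 3×1 matrix has rank 1, and its Smith normal form has invariant factors (1).

Computing H_k = (kernel of ∂_k) / (image of ∂_{k+1}):

  H_0: rank C_0 − rank ∂_1 = 3 − 2 = 1, and the invariant factors of ∂_1 are all 1, so H_0 = Z.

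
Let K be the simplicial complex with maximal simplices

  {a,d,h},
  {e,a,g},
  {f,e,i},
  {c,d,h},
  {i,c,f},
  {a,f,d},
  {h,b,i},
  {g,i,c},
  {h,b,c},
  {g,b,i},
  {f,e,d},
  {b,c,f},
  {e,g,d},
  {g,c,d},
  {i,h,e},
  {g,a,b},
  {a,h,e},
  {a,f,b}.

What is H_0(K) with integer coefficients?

Order the vertices as a < b < c < d < e < f < g < h < i. Listing each simplex with vertices in this order, K has dimension 2 with simplices:

  0-simplices (9): a, b, c, d, e, f, g, h, i
  1-simplices (27): ab, ad, ae, af, ag, ah, bc, bf, bg, bh, bi, cd, cf, cg, ch, ci, de, df, dg, dh, ef, eg, eh, ei, fi, gi, hi
  2-simplices (18): abf, abg, adf, adh, aeg, aeh, bcf, bch, bgi, bhi, cdg, cdh, cfi, cgi, def, deg, efi, ehi

Hence C_0 ≅ Z^9, C_1 ≅ Z^27, C_2 ≅ Z^18.

∂_1: C_1 → C_0 maps an edge to its endpoints' difference, ∂[p,q] = q − p.
The resulting 9×27 matrix has rank 8, and its Smith normal form has invariant factors (1,1,1,1,1,1,1,1).

Boundary ∂_2: C_2 → C_1 maps a triangle to the signed sum of its edges. For instance
  ∂cdh = dh − ch + cd,
  ∂ehi = hi − ei + eh.
As a 27×18 matrix over Z this has rank 18, with invariant factors (1,1,1,1,1,1,1,1,1,1,1,1,1,1,1,1,1,2).

Computing H_k = (kernel of ∂_k) / (image of ∂_{k+1}):

  H_0: rank C_0 − rank ∂_1 = 9 − 8 = 1, and the invariant factors of ∂_1 are all 1, so H_0 ≅ Z.

H_0 ≅ Z.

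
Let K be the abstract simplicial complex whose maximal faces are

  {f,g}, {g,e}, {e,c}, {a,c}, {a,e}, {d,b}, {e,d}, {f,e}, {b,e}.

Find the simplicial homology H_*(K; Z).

K has 7 vertices, 9 edges.
rank ∂_0 = 0, rank ∂_1 = 6 ⇒ b_0 = 7 − 0 − 6 = 1; all invariant factors of ∂_1 are 1 so no torsion. So H_0 ≅ Z.
rank ∂_1 = 6, rank ∂_2 = 0 ⇒ b_1 = 9 − 6 − 0 = 3. So H_1 ≅ Z^3.

H_0 = Z,  H_1 = Z^3.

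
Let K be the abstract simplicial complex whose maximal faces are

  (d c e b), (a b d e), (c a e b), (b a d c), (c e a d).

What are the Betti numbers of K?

b_0 = 1, b_1 = 0, b_2 = 0, b_3 = 1.

K has 5 vertices, 10 edges, 10 triangles, 5 3-simplices.
rank ∂_0 = 0, rank ∂_1 = 4 ⇒ b_0 = 5 − 0 − 4 = 1; all invariant factors of ∂_1 are 1 so no torsion. So H_0 = Z.
rank ∂_1 = 4, rank ∂_2 = 6 ⇒ b_1 = 10 − 4 − 6 = 0; all invariant factors of ∂_2 are 1 so no torsion. So H_1 = 0.
rank ∂_2 = 6, rank ∂_3 = 4 ⇒ b_2 = 10 − 6 − 4 = 0; all invariant factors of ∂_3 are 1 so no torsion. So H_2 = 0.
rank ∂_3 = 4, rank ∂_4 = 0 ⇒ b_3 = 5 − 4 − 0 = 1. So H_3 = Z.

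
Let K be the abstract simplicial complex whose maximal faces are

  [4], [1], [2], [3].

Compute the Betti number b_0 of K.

Take the total order 1 < 2 < 3 < 4 on the vertex set. Then K (dimension 0) consists of the simplices:

  0-simplices (4): [1], [2], [3], [4]

Hence C_0 ≅ Z^4.

Reading off H_k = ker ∂_k / im ∂_{k+1}:

  H_0: rank C_0 − rank ∂_1 = 4 − 0 = 4, and there is no ∂_1, so H_0 ≅ Z^4.

Hence the Betti numbers are b_0 = 4.

b_0 = 4.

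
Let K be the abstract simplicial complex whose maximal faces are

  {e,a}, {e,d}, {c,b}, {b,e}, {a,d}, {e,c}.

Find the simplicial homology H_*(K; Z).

H_0 = Z,  H_1 = Z^2.

We work with the vertex ordering a < b < c < d < e. The simplices of K, each written with vertices in increasing order, are:

  0-simplices (5): a, b, c, d, e
  1-simplices (6): ad, ae, bc, be, ce, de

giving chain groups C_0 ≅ Z^5, C_1 ≅ Z^6.

The boundary map ∂_1: C_1 → C_0 maps an edge to its endpoints' difference, ∂[p,q] = q − p. For instance
  ∂be = e − b.
The 5×6 boundary matrix has rank 4 and Smith normal form diag(1,1,1,1).

From H_k ≅ ker(∂_k) / im(∂_{k+1}) we obtain:

  H_0: rank C_0 − rank ∂_1 = 5 − 4 = 1, and the invariant factors of ∂_1 are all 1, so H_0 ≅ Z.
  H_1: rank ker ∂_1 − rank ∂_2 = (6 − 4) − 0 = 2, and there is no ∂_2, so H_1 ≅ Z^2.

As a check, the Euler characteristic is 5 − 6 = -1, which agrees with 1 − 2 = -1.
(K is a triangulation of a wedge of 2 circles.)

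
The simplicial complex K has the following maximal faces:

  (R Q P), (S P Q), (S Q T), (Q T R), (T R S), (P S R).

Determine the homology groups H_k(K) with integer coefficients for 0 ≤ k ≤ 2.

Take the total order P < Q < R < S < T on the vertex set. Then K (dimension 2) consists of the simplices:

  0-simplices (5): P, Q, R, S, T
  1-simplices (9): PQ, PR, PS, QR, QS, QT, RS, RT, ST
  2-simplices (6): PQR, PQS, PRS, QRT, QST, RST

giving chain groups C_0 ≅ Z^5, C_1 ≅ Z^9, C_2 ≅ Z^6.

Boundary ∂_1: C_1 → C_0 is given by ∂[p,q] = [q] − [p].
The resulting 5×9 matrix has rank 4, and its Smith normal form has invariant factors (1,1,1,1).

The boundary map ∂_2: C_2 → C_1 maps a triangle to the signed sum of its edges. For instance
  ∂QRT = RT − QT + QR,
  ∂PRS = RS − PS + PR.
As a 9×6 matrix over Z this has rank 5, with invariant factors (1,1,1,1,1).

Reading off H_k = ker ∂_k / im ∂_{k+1}:

  H_0: rank C_0 − rank ∂_1 = 5 − 4 = 1, and the invariant factors of ∂_1 are all 1, so H_0 = Z.
  H_1: rank ker ∂_1 − rank ∂_2 = (9 − 4) − 5 = 0, and the invariant factors of ∂_2 are all 1, so H_1 = 0.
  H_2: rank ker ∂_2 − rank ∂_3 = (6 − 5) − 0 = 1, and there is no ∂_3, so H_2 = Z.

As a check, the Euler characteristic is 5 − 9 + 6 = 2, which agrees with 1 − 0 + 1 = 2.

H_0 = Z,  H_1 = 0,  H_2 = Z.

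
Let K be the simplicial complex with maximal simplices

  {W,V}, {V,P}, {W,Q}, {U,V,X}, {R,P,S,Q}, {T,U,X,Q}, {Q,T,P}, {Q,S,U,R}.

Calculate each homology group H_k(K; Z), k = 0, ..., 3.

Take the total order P < Q < R < S < T < U < V < W < X on the vertex set. Then K (dimension 3) consists of the simplices:

  0-simplices (9): P, Q, R, S, T, U, V, W, X
  1-simplices (20): PQ, PR, PS, PT, PV, QR, QS, QT, QU, QW, QX, RS, RU, SU, TU, TX, UV, UX, VW, VX
  2-simplices (13): PQR, PQS, PQT, PRS, QRS, QRU, QSU, QTU, QTX, QUX, RSU, TUX, UVX
  3-simplices (3): PQRS, QRSU, QTUX

Hence C_0 ≅ Z^9, C_1 ≅ Z^20, C_2 ≅ Z^13, C_3 ≅ Z^3.

The boundary map ∂_1: C_1 → C_0 sends each edge [p,q] (with p < q) to q − p. For instance
  ∂PQ = Q − P.
As a 9×20 matrix over Z this has rank 8, with invariant factors (1,1,1,1,1,1,1,1).

∂_2: C_2 → C_1 acts by ∂[p,q,r] = [q,r] − [p,r] + [p,q]. For instance
  ∂QTU = TU − QU + QT,
  ∂PQS = QS − PS + PQ.
The resulting 20×13 matrix has rank 10, and its Smith normal form has invariant factors (1,1,1,1,1,1,1,1,1,1).

Boundary ∂_3: C_3 → C_2 sends each 3-simplex σ to the alternating sum Σ_i (−1)^i (σ with its i-th vertex removed). For instance
  ∂QRSU = RSU − QSU + QRU − QRS,
  ∂PQRS = QRS − PRS + PQS − PQR.
This gives a 13×3 integer matrix of rank 3; reducing to Smith normal form yields diagonal entries (1,1,1).

From H_k ≅ ker(∂_k) / im(∂_{k+1}) we obtain:

  H_0: rank C_0 − rank ∂_1 = 9 − 8 = 1, and the invariant factors of ∂_1 are all 1, so H_0 = Z.
  H_1: rank ker ∂_1 − rank ∂_2 = (20 − 8) − 10 = 2, and the invariant factors of ∂_2 are all 1, so H_1 = Z^2.
  H_2: rank ker ∂_2 − rank ∂_3 = (13 − 10) − 3 = 0, and the invariant factors of ∂_3 are all 1, so H_2 = 0.
  H_3: rank ker ∂_3 − rank ∂_4 = (3 − 3) − 0 = 0, and there is no ∂_4, so H_3 = 0.

H_0 ≅ Z,  H_1 ≅ Z^2,  H_2 = 0,  H_3 = 0.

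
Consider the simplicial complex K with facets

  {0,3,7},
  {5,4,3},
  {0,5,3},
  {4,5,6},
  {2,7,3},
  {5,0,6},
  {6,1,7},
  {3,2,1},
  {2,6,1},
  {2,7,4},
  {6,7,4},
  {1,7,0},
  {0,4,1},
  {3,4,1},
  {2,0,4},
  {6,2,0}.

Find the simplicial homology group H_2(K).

We work with the vertex ordering 0 < 1 < 2 < 3 < 4 < 5 < 6 < 7. The simplices of K, each written with vertices in increasing order, are:

  0-simplices (8): [0], [1], [2], [3], [4], [5], [6], [7]
  1-simplices (24): (24 of them)
  2-simplices (16): [0,1,4], [0,1,7], [0,2,4], [0,2,6], [0,3,5], [0,3,7], [0,5,6], [1,2,3], [1,2,6], [1,3,4], [1,6,7], [2,3,7], [2,4,7], [3,4,5], [4,5,6], [4,6,7]

so the chain groups are C_0 ≅ Z^8, C_1 ≅ Z^24, C_2 ≅ Z^16.

Boundary ∂_1: C_1 → C_0 sends each edge [p,q] (with p < q) to q − p. For instance
  ∂[6,7] = [7] − [6].
As a 8×24 matrix over Z this has rank 7, with invariant factors (1,1,1,1,1,1,1).

The boundary map ∂_2: C_2 → C_1 sends each 2-simplex [p,q,r] to [q,r] − [p,r] + [p,q]. For instance
  ∂[4,5,6] = [5,6] − [4,6] + [4,5],
  ∂[0,1,4] = [1,4] − [0,4] + [0,1].
The resulting 24×16 matrix has rank 15, and its Smith normal form has invariant factors (1,1,1,1,1,1,1,1,1,1,1,1,1,1,1).

Reading off H_k = ker ∂_k / im ∂_{k+1}:

  H_2: rank ker ∂_2 − rank ∂_3 = (16 − 15) − 0 = 1, and there is no ∂_3, so H_2 = Z.

(K is a triangulation of the torus T^2.)

H_2 = Z.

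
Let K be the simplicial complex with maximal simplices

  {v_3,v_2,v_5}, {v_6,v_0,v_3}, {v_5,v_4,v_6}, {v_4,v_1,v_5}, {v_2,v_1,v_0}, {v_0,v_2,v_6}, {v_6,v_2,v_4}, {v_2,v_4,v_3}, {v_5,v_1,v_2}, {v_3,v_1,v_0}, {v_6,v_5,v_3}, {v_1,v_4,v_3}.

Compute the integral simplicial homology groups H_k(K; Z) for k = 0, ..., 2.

Fix the vertex order v_0 < v_1 < v_2 < v_3 < v_4 < v_5 < v_6 and write every simplex with vertices in increasing order. Then dim K = 2 and the simplices of K are:

  0-simplices (7): [v_0], [v_1], [v_2], [v_3], [v_4], [v_5], [v_6]
  1-simplices (18): (18 of them)
  2-simplices (12): (12 of them)

Hence C_0 ≅ Z^7, C_1 ≅ Z^18, C_2 ≅ Z^12.

The boundary map ∂_1: C_1 → C_0 maps an edge to its endpoints' difference, ∂[p,q] = q − p. For instance
  ∂[v_1,v_4] = [v_4] − [v_1].
This gives a 7×18 integer matrix of rank 6; reducing to Smith normal form yields diagonal entries (1,1,1,1,1,1).

The boundary map ∂_2: C_2 → C_1 sends each 2-simplex [p,q,r] to [q,r] − [p,r] + [p,q]. For instance
  ∂[v_3,v_5,v_6] = [v_5,v_6] − [v_3,v_6] + [v_3,v_5],
  ∂[v_1,v_4,v_5] = [v_4,v_5] − [v_1,v_5] + [v_1,v_4].
This gives a 18×12 integer matrix of rank 12; reducing to Smith normal form yields diagonal entries (1,1,1,1,1,1,1,1,1,1,1,2).

Computing H_k = (kernel of ∂_k) / (image of ∂_{k+1}):

  H_0: rank C_0 − rank ∂_1 = 7 − 6 = 1, and the invariant factors of ∂_1 are all 1, so H_0 ≅ Z.
  H_1: rank ker ∂_1 − rank ∂_2 = (18 − 6) − 12 = 0, and ∂_2 has invariant factor 2 > 1, so H_1 ≅ Z/2Z.
  H_2: rank ker ∂_2 − rank ∂_3 = (12 − 12) − 0 = 0, and there is no ∂_3, so H_2 ≅ 0.

H_0 ≅ Z,  H_1 ≅ Z/2Z,  H_2 = 0.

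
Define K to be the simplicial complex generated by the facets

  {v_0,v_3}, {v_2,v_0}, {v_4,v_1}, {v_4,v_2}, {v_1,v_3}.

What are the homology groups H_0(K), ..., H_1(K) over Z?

Fix the vertex order v_0 < v_1 < v_2 < v_3 < v_4 and write every simplex with vertices in increasing order. Then dim K = 1 and the simplices of K are:

  0-simplices (5): [v_0], [v_1], [v_2], [v_3], [v_4]
  1-simplices (5): [v_0,v_2], [v_0,v_3], [v_1,v_3], [v_1,v_4], [v_2,v_4]

so the chain groups are C_0 ≅ Z^5, C_1 ≅ Z^5.

The boundary map ∂_1: C_1 → C_0 is given by ∂[p,q] = [q] − [p].
This gives a 5×5 integer matrix of rank 4; reducing to Smith normal form yields diagonal entries (1,1,1,1).

Now H_k = ker ∂_k / im ∂_{k+1}, so:

  H_0: rank C_0 − rank ∂_1 = 5 − 4 = 1, and the invariant factors of ∂_1 are all 1, so H_0 ≅ Z.
  H_1: rank ker ∂_1 − rank ∂_2 = (5 − 4) − 0 = 1, and there is no ∂_2, so H_1 ≅ Z.

H_0 = Z,  H_1 = Z.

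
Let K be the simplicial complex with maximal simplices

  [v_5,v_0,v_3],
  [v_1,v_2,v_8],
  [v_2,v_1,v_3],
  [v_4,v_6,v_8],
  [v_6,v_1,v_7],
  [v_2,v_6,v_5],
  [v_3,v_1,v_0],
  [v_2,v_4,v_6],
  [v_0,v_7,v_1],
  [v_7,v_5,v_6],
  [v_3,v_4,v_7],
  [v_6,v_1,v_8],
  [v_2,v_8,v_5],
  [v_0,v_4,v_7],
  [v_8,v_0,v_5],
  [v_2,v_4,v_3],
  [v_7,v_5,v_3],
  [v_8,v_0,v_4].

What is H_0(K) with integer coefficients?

H_0 = Z.

K has 9 vertices, 27 edges, 18 triangles.
rank ∂_0 = 0, rank ∂_1 = 8 ⇒ b_0 = 9 − 0 − 8 = 1; all invariant factors of ∂_1 are 1 so no torsion. So H_0 ≅ Z.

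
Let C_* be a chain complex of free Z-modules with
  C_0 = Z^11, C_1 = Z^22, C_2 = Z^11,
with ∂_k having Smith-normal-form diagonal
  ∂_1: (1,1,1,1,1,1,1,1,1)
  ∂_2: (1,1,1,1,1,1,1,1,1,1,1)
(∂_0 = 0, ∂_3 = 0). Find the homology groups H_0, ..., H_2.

H_0: b_0 = 11 − 0 − 9 = 2; torsion from ∂_1 factors > 1: none. So H_0 ≅ Z^2.
H_1: b_1 = 22 − 9 − 11 = 2; torsion from ∂_2 factors > 1: none. So H_1 ≅ Z^2.
H_2: b_2 = 11 − 11 − 0 = 0; torsion from ∂_3 factors > 1: none. So H_2 ≅ 0.

H_0 ≅ Z^2,  H_1 ≅ Z^2,  H_2 = 0.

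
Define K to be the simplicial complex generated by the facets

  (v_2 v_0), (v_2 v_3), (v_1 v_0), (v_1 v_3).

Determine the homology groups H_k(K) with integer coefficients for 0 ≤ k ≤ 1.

Fix the vertex order v_0 < v_1 < v_2 < v_3 and write every simplex with vertices in increasing order. Then dim K = 1 and the simplices of K are:

  0-simplices (4): [v_0], [v_1], [v_2], [v_3]
  1-simplices (4): [v_0,v_1], [v_0,v_2], [v_1,v_3], [v_2,v_3]

so the chain groups are C_0 ≅ Z^4, C_1 ≅ Z^4.

∂_1: C_1 → C_0 maps an edge to its endpoints' difference, ∂[p,q] = q − p. For instance
  ∂[v_1,v_3] = [v_3] − [v_1].
The 4×4 boundary matrix has rank 3 and Smith normal form diag(1,1,1).

From H_k ≅ ker(∂_k) / im(∂_{k+1}) we obtain:

  H_0: rank C_0 − rank ∂_1 = 4 − 3 = 1, and the invariant factors of ∂_1 are all 1, so H_0 ≅ Z.
  H_1: rank ker ∂_1 − rank ∂_2 = (4 − 3) − 0 = 1, and there is no ∂_2, so H_1 ≅ Z.

As a check, the Euler characteristic is 4 − 4 = 0, which agrees with 1 − 1 = 0.
(K is a triangulation of the circle S^1.)

H_0 = Z,  H_1 = Z.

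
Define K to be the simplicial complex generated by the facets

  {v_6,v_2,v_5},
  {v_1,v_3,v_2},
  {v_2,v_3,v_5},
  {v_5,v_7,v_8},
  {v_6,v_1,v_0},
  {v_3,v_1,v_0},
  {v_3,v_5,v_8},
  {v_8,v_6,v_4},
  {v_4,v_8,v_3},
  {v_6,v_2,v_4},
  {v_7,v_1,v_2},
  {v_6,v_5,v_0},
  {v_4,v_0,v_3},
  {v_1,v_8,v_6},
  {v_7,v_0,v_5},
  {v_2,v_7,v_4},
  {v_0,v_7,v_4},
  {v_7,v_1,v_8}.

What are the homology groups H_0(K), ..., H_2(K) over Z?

H_0 ≅ Z,  H_1 ≅ Z^2,  H_2 ≅ Z.

Take the total order v_0 < v_1 < v_2 < v_3 < v_4 < v_5 < v_6 < v_7 < v_8 on the vertex set. Then K (dimension 2) consists of the simplices:

  0-simplices (9): [v_0], [v_1], [v_2], [v_3], [v_4], [v_5], [v_6], [v_7], [v_8]
  1-simplices (27): (27 of them)
  2-simplices (18): (18 of them)

so the chain groups are C_0 ≅ Z^9, C_1 ≅ Z^27, C_2 ≅ Z^18.

The boundary map ∂_1: C_1 → C_0 is given by ∂[p,q] = [q] − [p]. For instance
  ∂[v_4,v_7] = [v_7] − [v_4].
The resulting 9×27 matrix has rank 8, and its Smith normal form has invariant factors (1,1,1,1,1,1,1,1).

The boundary map ∂_2: C_2 → C_1 acts by ∂[p,q,r] = [q,r] − [p,r] + [p,q]. For instance
  ∂[v_0,v_5,v_6] = [v_5,v_6] − [v_0,v_6] + [v_0,v_5],
  ∂[v_3,v_5,v_8] = [v_5,v_8] − [v_3,v_8] + [v_3,v_5].
The 27×18 boundary matrix has rank 17 and Smith normal form diag(1,1,1,1,1,1,1,1,1,1,1,1,1,1,1,1,1).

Reading off H_k = ker ∂_k / im ∂_{k+1}:

  H_0: rank C_0 − rank ∂_1 = 9 − 8 = 1, and the invariant factors of ∂_1 are all 1, so H_0 = Z.
  H_1: rank ker ∂_1 − rank ∂_2 = (27 − 8) − 17 = 2, and the invariant factors of ∂_2 are all 1, so H_1 = Z^2.
  H_2: rank ker ∂_2 − rank ∂_3 = (18 − 17) − 0 = 1, and there is no ∂_3, so H_2 = Z.

As a check, the Euler characteristic is 9 − 27 + 18 = 0, which agrees with 1 − 2 + 1 = 0.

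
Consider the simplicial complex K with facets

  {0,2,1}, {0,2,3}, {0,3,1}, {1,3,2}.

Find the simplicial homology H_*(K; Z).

Order the vertices as 0 < 1 < 2 < 3. Listing each simplex with vertices in this order, K has dimension 2 with simplices:

  0-simplices (4): [0], [1], [2], [3]
  1-simplices (6): [0,1], [0,2], [0,3], [1,2], [1,3], [2,3]
  2-simplices (4): [0,1,2], [0,1,3], [0,2,3], [1,2,3]

giving chain groups C_0 ≅ Z^4, C_1 ≅ Z^6, C_2 ≅ Z^4.

The boundary map ∂_1: C_1 → C_0 is given by ∂[p,q] = [q] − [p].
This gives a 4×6 integer matrix of rank 3; reducing to Smith normal form yields diagonal entries (1,1,1).

∂_2: C_2 → C_1 acts by ∂[p,q,r] = [q,r] − [p,r] + [p,q]. For instance
  ∂[0,2,3] = [2,3] − [0,3] + [0,2],
  ∂[0,1,2] = [1,2] − [0,2] + [0,1].
As a 6×4 matrix over Z this has rank 3, with invariant factors (1,1,1).

Reading off H_k = ker ∂_k / im ∂_{k+1}:

  H_0: rank C_0 − rank ∂_1 = 4 − 3 = 1, and the invariant factors of ∂_1 are all 1, so H_0 ≅ Z.
  H_1: rank ker ∂_1 − rank ∂_2 = (6 − 3) − 3 = 0, and the invariant factors of ∂_2 are all 1, so H_1 ≅ 0.
  H_2: rank ker ∂_2 − rank ∂_3 = (4 − 3) − 0 = 1, and there is no ∂_3, so H_2 ≅ Z.

As a check, the Euler characteristic is 4 − 6 + 4 = 2, which agrees with 1 − 0 + 1 = 2.
(K is a triangulation of the 2-sphere S^2.)

H_0 ≅ Z,  H_1 = 0,  H_2 ≅ Z.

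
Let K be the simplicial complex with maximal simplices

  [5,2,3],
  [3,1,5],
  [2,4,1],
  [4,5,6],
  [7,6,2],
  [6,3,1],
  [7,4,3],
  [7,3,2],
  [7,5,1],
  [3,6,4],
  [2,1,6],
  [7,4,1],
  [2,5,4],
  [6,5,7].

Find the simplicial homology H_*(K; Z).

H_0 ≅ Z,  H_1 ≅ Z^2,  H_2 ≅ Z.

We work with the vertex ordering 1 < 2 < 3 < 4 < 5 < 6 < 7. The simplices of K, each written with vertices in increasing order, are:

  0-simplices (7): [1], [2], [3], [4], [5], [6], [7]
  1-simplices (21): [1,2], [1,3], [1,4], [1,5], [1,6], [1,7], [2,3], [2,4], [2,5], [2,6], [2,7], [3,4], [3,5], [3,6], [3,7], [4,5], [4,6], [4,7], [5,6], [5,7], [6,7]
  2-simplices (14): [1,2,4], [1,2,6], [1,3,5], [1,3,6], [1,4,7], [1,5,7], [2,3,5], [2,3,7], [2,4,5], [2,6,7], [3,4,6], [3,4,7], [4,5,6], [5,6,7]

Hence C_0 ≅ Z^7, C_1 ≅ Z^21, C_2 ≅ Z^14.

∂_1: C_1 → C_0 sends each edge [p,q] (with p < q) to q − p.
The resulting 7×21 matrix has rank 6, and its Smith normal form has invariant factors (1,1,1,1,1,1).

Boundary ∂_2: C_2 → C_1 sends each 2-simplex [p,q,r] to [q,r] − [p,r] + [p,q]. For instance
  ∂[2,6,7] = [6,7] − [2,7] + [2,6],
  ∂[1,4,7] = [4,7] − [1,7] + [1,4].
The resulting 21×14 matrix has rank 13, and its Smith normal form has invariant factors (1,1,1,1,1,1,1,1,1,1,1,1,1).

Computing H_k = (kernel of ∂_k) / (image of ∂_{k+1}):

  H_0: rank C_0 − rank ∂_1 = 7 − 6 = 1, and the invariant factors of ∂_1 are all 1, so H_0 ≅ Z.
  H_1: rank ker ∂_1 − rank ∂_2 = (21 − 6) − 13 = 2, and the invariant factors of ∂_2 are all 1, so H_1 ≅ Z^2.
  H_2: rank ker ∂_2 − rank ∂_3 = (14 − 13) − 0 = 1, and there is no ∂_3, so H_2 ≅ Z.

(K is a triangulation of the torus T^2.)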